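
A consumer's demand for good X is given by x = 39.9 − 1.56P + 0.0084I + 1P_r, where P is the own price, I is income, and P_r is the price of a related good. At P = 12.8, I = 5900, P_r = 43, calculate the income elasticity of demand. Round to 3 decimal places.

0.441

First evaluate x: 39.9 − 1.56(12.8) + 0.0084(5900) + 1(43) = 39.9 − 19.968 + 49.56 + 43 = 112.492.
∂x/∂I = +0.0084, so E_I = 0.0084·(5900/112.492) ≈ 0.441.
E_I ∈ (0,1): normal good (necessity).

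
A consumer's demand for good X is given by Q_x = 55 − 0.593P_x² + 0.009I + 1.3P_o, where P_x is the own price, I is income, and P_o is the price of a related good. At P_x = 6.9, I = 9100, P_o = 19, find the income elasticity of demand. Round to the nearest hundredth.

0.61

At the given point, Q_x = 55 − 0.593(6.9)² + 0.009(9100) + 1.3(19) = 55 − 28.2327 + 81.9 + 24.7 = 133.3673.
∂Q_x/∂I = +0.009, so E_I = 0.009·(9100/133.3673) ≈ 0.61.
E_I ∈ (0,1): normal good (necessity).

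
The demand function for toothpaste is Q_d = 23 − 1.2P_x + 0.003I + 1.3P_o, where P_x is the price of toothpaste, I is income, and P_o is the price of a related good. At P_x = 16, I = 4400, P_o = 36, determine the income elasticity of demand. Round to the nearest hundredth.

Substituting, Q_d = 23 − 1.2(16) + 0.003(4400) + 1.3(36) = 23 − 19.2 + 13.2 + 46.8 = 63.8.
∂Q_d/∂I = +0.003, so E_I = 0.003·(4400/63.8) ≈ 0.21.
E_I ∈ (0,1): normal good (necessity).

0.21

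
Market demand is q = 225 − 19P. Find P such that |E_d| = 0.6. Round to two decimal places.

Set −bP/(a − bP) = −0.6 ⇒ bP = 0.6(a − bP) ⇒ bP(1+0.6) = 0.6·a.
P = 0.6·225/(19·1.6) ≈ 4.44.

4.44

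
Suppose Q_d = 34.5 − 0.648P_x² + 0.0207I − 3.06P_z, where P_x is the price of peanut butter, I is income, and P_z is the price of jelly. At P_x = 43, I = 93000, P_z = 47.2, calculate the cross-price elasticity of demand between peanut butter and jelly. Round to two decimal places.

Q_d = 34.5 − 0.648(43)² + 0.0207(93000) − 3.06(47.2) = 34.5 − 1198.152 + 1925.1 − 144.432 = 617.016.
∂Q_d/∂P_z = −3.06, so E_xy = -3.06·(47.2/617.016) ≈ -0.23.
E_xy < 0: the goods are complements.

-0.23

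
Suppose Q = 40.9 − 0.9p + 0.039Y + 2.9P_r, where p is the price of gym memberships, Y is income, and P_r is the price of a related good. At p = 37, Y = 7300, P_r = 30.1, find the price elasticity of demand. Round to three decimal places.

-0.088

Evaluating quantity at (p, Y, P_r) gives Q = 40.9 − 0.9(37) + 0.039(7300) + 2.9(30.1) = 40.9 − 33.3 + 284.7 + 87.29 = 379.59.
∂Q/∂p = −0.9, so E_p = (−0.9)·(37/379.59) ≈ -0.088.
|E_p| < 1: demand is inelastic.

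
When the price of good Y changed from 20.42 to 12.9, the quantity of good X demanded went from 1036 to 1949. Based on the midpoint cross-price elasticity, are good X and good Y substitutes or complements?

complements

%ΔQ_x = (1949 − 1036)/[(1036+1949)/2] = 913/1492.5 ≈ 0.6117.
%ΔP_y = (12.9 − 20.42)/[(20.42+12.9)/2] ≈ -0.4514.
E_xy = 0.6117/-0.4514 ≈ -1.355.
E_xy < 0, so the goods are complements.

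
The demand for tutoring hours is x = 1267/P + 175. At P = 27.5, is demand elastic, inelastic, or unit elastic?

At P = 27.5, x = 221.0727.
dx/dP = −1267/P² = −1.6754.
Point elasticity E = (dx/dP)·(P/x) = -1.6754 × 27.5/221.0727 ≈ -0.208.
|E| ≈ 0.208 < 1, so demand is inelastic.

inelastic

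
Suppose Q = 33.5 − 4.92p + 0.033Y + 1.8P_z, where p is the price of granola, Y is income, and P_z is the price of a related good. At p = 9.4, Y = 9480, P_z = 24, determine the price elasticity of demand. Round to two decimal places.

Q = 33.5 − 4.92(9.4) + 0.033(9480) + 1.8(24) = 33.5 − 46.248 + 312.84 + 43.2 = 343.292.
∂Q/∂p = −4.92, so E_p = (−4.92)·(9.4/343.292) ≈ -0.13.
|E_p| < 1: demand is inelastic.

-0.13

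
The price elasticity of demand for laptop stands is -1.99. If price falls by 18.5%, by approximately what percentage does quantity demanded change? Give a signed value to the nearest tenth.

%ΔQ ≈ E × %ΔP = (-1.99) × (-18.5%) ≈ 36.8%.

36.8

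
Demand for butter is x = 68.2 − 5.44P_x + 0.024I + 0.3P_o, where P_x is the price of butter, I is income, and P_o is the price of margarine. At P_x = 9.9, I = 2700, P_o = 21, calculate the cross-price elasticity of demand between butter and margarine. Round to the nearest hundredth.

0.07

First evaluate x: 68.2 − 5.44(9.9) + 0.024(2700) + 0.3(21) = 68.2 − 53.856 + 64.8 + 6.3 = 85.444.
∂x/∂P_o = +0.3, so E_xy = 0.3·(21/85.444) ≈ 0.07.
E_xy > 0: the goods are substitutes.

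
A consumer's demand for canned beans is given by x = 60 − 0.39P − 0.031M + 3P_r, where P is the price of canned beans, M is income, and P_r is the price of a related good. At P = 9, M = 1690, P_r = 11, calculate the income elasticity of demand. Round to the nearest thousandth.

x = 60 − 0.39(9) − 0.031(1690) + 3(11) = 60 − 3.51 − 52.39 + 33 = 37.1.
∂x/∂M = −0.031, so E_I = -0.031·(1690/37.1) ≈ -1.412.
E_I < 0: inferior good.

-1.412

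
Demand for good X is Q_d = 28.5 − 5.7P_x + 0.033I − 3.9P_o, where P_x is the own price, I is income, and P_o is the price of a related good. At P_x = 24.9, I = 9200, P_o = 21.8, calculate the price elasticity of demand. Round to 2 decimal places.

-1.35

Q_d = 28.5 − 5.7(24.9) + 0.033(9200) − 3.9(21.8) = 28.5 − 141.93 + 303.6 − 85.02 = 105.15.
∂Q_d/∂P_x = −5.7, so E_p = (−5.7)·(24.9/105.15) ≈ -1.35.
|E_p| > 1: demand is elastic.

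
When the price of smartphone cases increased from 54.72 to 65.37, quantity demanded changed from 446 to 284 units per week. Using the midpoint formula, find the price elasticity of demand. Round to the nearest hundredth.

%Δq = (284 − 446)/[(446 + 284)/2] = -162/365 ≈ -0.4438.
%Δp = (65.37 − 54.72)/[(54.72 + 65.37)/2] = 10.65/60.045 ≈ 0.1774.
Arc elasticity E = %Δq/%Δp ≈ -0.4438/0.1774 ≈ -2.50.
|E| > 1: demand is elastic over this range.

-2.50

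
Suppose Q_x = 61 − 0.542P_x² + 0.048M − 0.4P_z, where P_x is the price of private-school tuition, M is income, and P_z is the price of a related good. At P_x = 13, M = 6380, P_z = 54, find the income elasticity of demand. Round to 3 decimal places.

Evaluating quantity at (P_x, M, P_z) gives Q_x = 61 − 0.542(13)² + 0.048(6380) − 0.4(54) = 61 − 91.598 + 306.24 − 21.6 = 254.042.
∂Q_x/∂M = +0.048, so E_I = 0.048·(6380/254.042) ≈ 1.205.
E_I > 1: normal good (luxury).

1.205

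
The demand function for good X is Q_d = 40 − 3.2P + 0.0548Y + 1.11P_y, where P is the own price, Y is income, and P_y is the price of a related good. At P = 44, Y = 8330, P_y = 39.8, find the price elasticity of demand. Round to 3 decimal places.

First evaluate Q_d: 40 − 3.2(44) + 0.0548(8330) + 1.11(39.8) = 40 − 140.8 + 456.484 + 44.178 = 399.862.
∂Q_d/∂P = −3.2, so E_p = (−3.2)·(44/399.862) ≈ -0.352.
|E_p| < 1: demand is inelastic.

-0.352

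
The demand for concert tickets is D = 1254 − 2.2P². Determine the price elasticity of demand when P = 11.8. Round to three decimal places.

-0.646

At P = 11.8, D = 947.672.
dD/dP = −2·2.2·P = −51.92.
Point elasticity E = (dD/dP)·(P/D) = -51.92 × 11.8/947.672 ≈ -0.646.
|E| < 1, so demand is inelastic at this price.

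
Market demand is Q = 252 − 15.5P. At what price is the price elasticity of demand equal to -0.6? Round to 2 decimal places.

6.10

Set −bP/(a − bP) = −0.6 ⇒ bP = 0.6(a − bP) ⇒ bP(1+0.6) = 0.6·a.
P = 0.6·252/(15.5·1.6) ≈ 6.10.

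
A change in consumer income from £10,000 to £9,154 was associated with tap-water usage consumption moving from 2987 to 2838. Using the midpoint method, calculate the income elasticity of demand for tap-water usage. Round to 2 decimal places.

%ΔQ = (2838 − 2987)/[(2987+2838)/2] = -149/2912.5 ≈ -0.0512.
%ΔY = (9,154 − 10,000)/[(10,000+9,154)/2] = -846/9577 ≈ -0.0883.
E_I = %ΔQ/%ΔY ≈ 0.58.
E_I ∈ (0,1): normal good (necessity).

0.58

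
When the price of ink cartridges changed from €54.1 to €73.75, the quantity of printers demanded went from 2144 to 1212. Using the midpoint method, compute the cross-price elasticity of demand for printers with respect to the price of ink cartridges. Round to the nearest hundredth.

%ΔQ_x = (1212 − 2144)/[(2144+1212)/2] = -932/1678 ≈ -0.5554.
%ΔP_y = (73.75 − 54.1)/[(54.1+73.75)/2] ≈ 0.3074.
E_xy = -0.5554/0.3074 ≈ -1.81.
E_xy < 0, so printers and ink cartridges are complements.

-1.81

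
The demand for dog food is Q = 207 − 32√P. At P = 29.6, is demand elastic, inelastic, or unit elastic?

At P = 29.6, Q = 32.9012.
dQ/dP = −32/(2√P) = −32/(2·5.4406).
Point elasticity E = (dQ/dP)·(P/Q) = -2.9409 × 29.6/32.9012 ≈ -2.646.
|E| ≈ 2.646 > 1, so demand is elastic.

elastic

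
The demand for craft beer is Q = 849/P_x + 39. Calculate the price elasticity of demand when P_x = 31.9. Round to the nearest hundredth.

At P_x = 31.9, Q = 65.6144.
dQ/dP_x = −849/P_x² = −0.8343.
Point elasticity E = (dQ/dP_x)·(P_x/Q) = -0.8343 × 31.9/65.6144 ≈ -0.41.
|E| < 1, so demand is inelastic at this price.

-0.41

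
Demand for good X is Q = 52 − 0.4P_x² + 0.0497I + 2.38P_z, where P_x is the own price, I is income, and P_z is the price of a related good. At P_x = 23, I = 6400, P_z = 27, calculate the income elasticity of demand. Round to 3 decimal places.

1.428

Substituting, Q = 52 − 0.4(23)² + 0.0497(6400) + 2.38(27) = 52 − 211.6 + 318.08 + 64.26 = 222.74.
∂Q/∂I = +0.0497, so E_I = 0.0497·(6400/222.74) ≈ 1.428.
E_I > 1: normal good (luxury).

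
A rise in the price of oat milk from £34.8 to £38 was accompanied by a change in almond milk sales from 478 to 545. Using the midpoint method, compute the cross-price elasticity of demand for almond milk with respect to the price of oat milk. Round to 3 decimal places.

1.490

%ΔQ_x = (545 − 478)/[(478+545)/2] = 67/511.5 ≈ 0.1310.
%ΔP_y = (38 − 34.8)/[(34.8+38)/2] ≈ 0.0879.
E_xy = 0.1310/0.0879 ≈ 1.490.
E_xy > 0, so almond milk and oat milk are substitutes.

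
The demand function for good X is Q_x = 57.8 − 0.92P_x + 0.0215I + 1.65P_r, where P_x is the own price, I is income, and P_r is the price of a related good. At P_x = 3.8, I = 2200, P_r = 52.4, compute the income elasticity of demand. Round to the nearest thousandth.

At the given point, Q_x = 57.8 − 0.92(3.8) + 0.0215(2200) + 1.65(52.4) = 57.8 − 3.496 + 47.3 + 86.46 = 188.064.
∂Q_x/∂I = +0.0215, so E_I = 0.0215·(2200/188.064) ≈ 0.252.
E_I ∈ (0,1): normal good (necessity).

0.252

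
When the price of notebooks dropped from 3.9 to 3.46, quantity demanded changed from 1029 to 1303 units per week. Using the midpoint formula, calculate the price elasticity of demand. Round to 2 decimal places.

-1.97

%Δq = (1303 − 1029)/[(1029 + 1303)/2] = 274/1166 ≈ 0.2350.
%ΔP = (3.46 − 3.9)/[(3.9 + 3.46)/2] = -0.44/3.68 ≈ -0.1196.
Arc elasticity E = %Δq/%ΔP ≈ 0.2350/-0.1196 ≈ -1.97.
|E| > 1: demand is elastic over this range.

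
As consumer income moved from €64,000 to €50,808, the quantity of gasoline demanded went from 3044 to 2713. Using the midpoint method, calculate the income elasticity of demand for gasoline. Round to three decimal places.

%ΔQ = (2713 − 3044)/[(3044+2713)/2] = -331/2878.5 ≈ -0.1150.
%ΔI = (50,808 − 64,000)/[(64,000+50,808)/2] = -13192/57404 ≈ -0.2298.
E_I = %ΔQ/%ΔI ≈ 0.500.
E_I ∈ (0,1): normal good (necessity).

0.500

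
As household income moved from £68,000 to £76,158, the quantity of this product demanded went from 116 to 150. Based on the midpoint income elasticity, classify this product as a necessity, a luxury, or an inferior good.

luxury

%ΔQ = (150 − 116)/[(116+150)/2] = 34/133 ≈ 0.2556.
%ΔI = (76,158 − 68,000)/[(68,000+76,158)/2] = 8158/72079 ≈ 0.1132.
E_I = %ΔQ/%ΔI ≈ 2.259.
E_I > 1: normal good (luxury).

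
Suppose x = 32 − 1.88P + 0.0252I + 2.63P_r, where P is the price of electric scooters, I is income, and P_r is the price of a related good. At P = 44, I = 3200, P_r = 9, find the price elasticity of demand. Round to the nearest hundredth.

x = 32 − 1.88(44) + 0.0252(3200) + 2.63(9) = 32 − 82.72 + 80.64 + 23.67 = 53.59.
∂x/∂P = −1.88, so E_p = (−1.88)·(44/53.59) ≈ -1.54.
|E_p| > 1: demand is elastic.

-1.54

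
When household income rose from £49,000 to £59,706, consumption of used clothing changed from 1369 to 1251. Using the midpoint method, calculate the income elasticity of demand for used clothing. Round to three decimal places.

-0.457

%ΔQ = (1251 − 1369)/[(1369+1251)/2] = -118/1310 ≈ -0.0901.
%ΔI = (59,706 − 49,000)/[(49,000+59,706)/2] = 10706/54353 ≈ 0.1970.
E_I = %ΔQ/%ΔI ≈ -0.457.
E_I < 0: inferior good.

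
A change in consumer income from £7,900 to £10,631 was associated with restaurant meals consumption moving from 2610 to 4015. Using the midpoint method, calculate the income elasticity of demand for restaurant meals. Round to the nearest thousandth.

1.439

%ΔQ = (4015 − 2610)/[(2610+4015)/2] = 1405/3312.5 ≈ 0.4242.
%ΔY = (10,631 − 7,900)/[(7,900+10,631)/2] = 2731/9265.5 ≈ 0.2947.
E_I = %ΔQ/%ΔY ≈ 1.439.
E_I > 1: normal good (luxury).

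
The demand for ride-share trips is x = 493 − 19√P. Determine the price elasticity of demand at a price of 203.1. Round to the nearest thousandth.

At P = 203.1, x = 222.225.
dx/dP = −19/(2√P) = −19/(2·14.2513).
Point elasticity E = (dx/dP)·(P/x) = -0.6666 × 203.1/222.225 ≈ -0.609.
|E| < 1, so demand is inelastic at this price.

-0.609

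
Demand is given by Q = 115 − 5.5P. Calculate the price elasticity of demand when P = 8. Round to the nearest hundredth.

-0.62

At P = 8, Q = 71.
dQ/dP = −5.5.
Point elasticity E = (dQ/dP)·(P/Q) = -5.5 × 8/71 ≈ -0.62.
|E| < 1, so demand is inelastic at this price.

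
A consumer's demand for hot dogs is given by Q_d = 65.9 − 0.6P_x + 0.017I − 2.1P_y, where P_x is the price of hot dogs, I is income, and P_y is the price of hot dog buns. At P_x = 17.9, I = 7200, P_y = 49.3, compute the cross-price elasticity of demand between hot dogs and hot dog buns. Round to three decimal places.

-1.398

At the given point, Q_d = 65.9 − 0.6(17.9) + 0.017(7200) − 2.1(49.3) = 65.9 − 10.74 + 122.4 − 103.53 = 74.03.
∂Q_d/∂P_y = −2.1, so E_xy = -2.1·(49.3/74.03) ≈ -1.398.
E_xy < 0: the goods are complements.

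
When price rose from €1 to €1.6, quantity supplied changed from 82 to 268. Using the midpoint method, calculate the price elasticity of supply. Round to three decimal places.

%ΔQ = (268 − 82)/[(82 + 268)/2] = 186/175 ≈ 1.0629.
%ΔP = (1.6 − 1)/[(1 + 1.6)/2] = 0.6/1.3 ≈ 0.4615.
Arc elasticity E = %ΔQ/%ΔP ≈ 1.0629/0.4615 ≈ 2.303.
|E| > 1: supply is elastic over this range.

2.303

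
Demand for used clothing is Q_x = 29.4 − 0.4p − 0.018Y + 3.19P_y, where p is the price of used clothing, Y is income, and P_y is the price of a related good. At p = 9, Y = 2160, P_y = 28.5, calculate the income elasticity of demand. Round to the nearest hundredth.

At the given point, Q_x = 29.4 − 0.4(9) − 0.018(2160) + 3.19(28.5) = 29.4 − 3.6 − 38.88 + 90.915 = 77.835.
∂Q_x/∂Y = −0.018, so E_I = -0.018·(2160/77.835) ≈ -0.50.
E_I < 0: inferior good.

-0.50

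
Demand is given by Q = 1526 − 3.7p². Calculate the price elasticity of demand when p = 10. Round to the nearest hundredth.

-0.64

At p = 10, Q = 1156.
dQ/dp = −2·3.7·p = −74.
Point elasticity E = (dQ/dp)·(p/Q) = -74 × 10/1156 ≈ -0.64.
|E| < 1, so demand is inelastic at this price.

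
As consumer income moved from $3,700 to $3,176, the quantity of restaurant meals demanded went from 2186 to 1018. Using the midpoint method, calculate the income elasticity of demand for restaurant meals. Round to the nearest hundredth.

%ΔQ = (1018 − 2186)/[(2186+1018)/2] = -1168/1602 ≈ -0.7291.
%ΔY = (3,176 − 3,700)/[(3,700+3,176)/2] = -524/3438 ≈ -0.1524.
E_I = %ΔQ/%ΔY ≈ 4.78.
E_I > 1: normal good (luxury).

4.78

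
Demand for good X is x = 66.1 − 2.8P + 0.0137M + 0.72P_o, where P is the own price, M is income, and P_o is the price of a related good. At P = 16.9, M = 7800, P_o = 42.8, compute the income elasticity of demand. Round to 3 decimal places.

Evaluating quantity at (P, M, P_o) gives x = 66.1 − 2.8(16.9) + 0.0137(7800) + 0.72(42.8) = 66.1 − 47.32 + 106.86 + 30.816 = 156.456.
∂x/∂M = +0.0137, so E_I = 0.0137·(7800/156.456) ≈ 0.683.
E_I ∈ (0,1): normal good (necessity).

0.683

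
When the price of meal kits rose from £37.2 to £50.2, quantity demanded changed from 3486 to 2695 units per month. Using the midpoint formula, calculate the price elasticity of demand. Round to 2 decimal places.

%ΔQ = (2695 − 3486)/[(3486 + 2695)/2] = -791/3090.5 ≈ -0.2559.
%Δp = (50.2 − 37.2)/[(37.2 + 50.2)/2] = 13/43.7 ≈ 0.2975.
Arc elasticity E = %ΔQ/%Δp ≈ -0.2559/0.2975 ≈ -0.86.
|E| < 1: demand is inelastic over this range.

-0.86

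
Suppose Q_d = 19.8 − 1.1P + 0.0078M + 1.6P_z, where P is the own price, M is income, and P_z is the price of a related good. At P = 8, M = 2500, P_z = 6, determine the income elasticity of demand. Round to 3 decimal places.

0.486

First evaluate Q_d: 19.8 − 1.1(8) + 0.0078(2500) + 1.6(6) = 19.8 − 8.8 + 19.5 + 9.6 = 40.1.
∂Q_d/∂M = +0.0078, so E_I = 0.0078·(2500/40.1) ≈ 0.486.
E_I ∈ (0,1): normal good (necessity).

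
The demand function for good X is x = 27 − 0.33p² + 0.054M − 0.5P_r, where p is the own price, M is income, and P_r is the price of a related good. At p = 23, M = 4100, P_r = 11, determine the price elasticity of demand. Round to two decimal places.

-5.11

First evaluate x: 27 − 0.33(23)² + 0.054(4100) − 0.5(11) = 27 − 174.57 + 221.4 − 5.5 = 68.33.
∂x/∂p = −2·0.33·p = -15.18, so E_p = -15.18·(23/68.33) ≈ -5.11.
|E_p| > 1: demand is elastic.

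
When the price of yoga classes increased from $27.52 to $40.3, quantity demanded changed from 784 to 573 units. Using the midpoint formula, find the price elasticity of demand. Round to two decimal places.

-0.83

%ΔQ = (573 − 784)/[(784 + 573)/2] = -211/678.5 ≈ -0.3110.
%ΔP = (40.3 − 27.52)/[(27.52 + 40.3)/2] = 12.78/33.91 ≈ 0.3769.
Arc elasticity E = %ΔQ/%ΔP ≈ -0.3110/0.3769 ≈ -0.83.
|E| < 1: demand is inelastic over this range.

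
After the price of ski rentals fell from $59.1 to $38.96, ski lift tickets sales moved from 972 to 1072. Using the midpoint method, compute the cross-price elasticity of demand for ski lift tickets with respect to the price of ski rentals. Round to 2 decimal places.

-0.24

%ΔQ_x = (1072 − 972)/[(972+1072)/2] = 100/1022 ≈ 0.0978.
%ΔP_y = (38.96 − 59.1)/[(59.1+38.96)/2] ≈ -0.4108.
E_xy = 0.0978/-0.4108 ≈ -0.24.
E_xy < 0, so ski lift tickets and ski rentals are complements.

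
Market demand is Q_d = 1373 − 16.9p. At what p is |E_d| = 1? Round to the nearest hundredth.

40.62

For linear demand Q_d = a − bp, E = −bp/(a − bp). |E| = 1 ⇒ bp = a − bp ⇒ p = a/(2b).
p = 1373/(2·16.9) ≈ 40.62.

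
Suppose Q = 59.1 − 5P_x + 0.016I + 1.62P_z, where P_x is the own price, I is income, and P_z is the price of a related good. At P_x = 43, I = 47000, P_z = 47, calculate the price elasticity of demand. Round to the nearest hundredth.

-0.32

Substituting, Q = 59.1 − 5(43) + 0.016(47000) + 1.62(47) = 59.1 − 215 + 752 + 76.14 = 672.24.
∂Q/∂P_x = −5, so E_p = (−5)·(43/672.24) ≈ -0.32.
|E_p| < 1: demand is inelastic.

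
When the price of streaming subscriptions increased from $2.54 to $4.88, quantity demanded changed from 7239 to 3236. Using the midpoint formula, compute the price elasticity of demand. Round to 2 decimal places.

%ΔQ = (3236 − 7239)/[(7239 + 3236)/2] = -4003/5237.5 ≈ -0.7643.
%Δp = (4.88 − 2.54)/[(2.54 + 4.88)/2] = 2.34/3.71 ≈ 0.6307.
Arc elasticity E = %ΔQ/%Δp ≈ -0.7643/0.6307 ≈ -1.21.
|E| > 1: demand is elastic over this range.

-1.21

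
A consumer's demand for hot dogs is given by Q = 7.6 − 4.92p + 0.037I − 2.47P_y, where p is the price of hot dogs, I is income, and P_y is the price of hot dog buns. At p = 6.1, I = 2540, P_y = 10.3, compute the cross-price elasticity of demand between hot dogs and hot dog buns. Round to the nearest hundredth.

-0.55

At the given point, Q = 7.6 − 4.92(6.1) + 0.037(2540) − 2.47(10.3) = 7.6 − 30.012 + 93.98 − 25.441 = 46.127.
∂Q/∂P_y = −2.47, so E_xy = -2.47·(10.3/46.127) ≈ -0.55.
E_xy < 0: the goods are complements.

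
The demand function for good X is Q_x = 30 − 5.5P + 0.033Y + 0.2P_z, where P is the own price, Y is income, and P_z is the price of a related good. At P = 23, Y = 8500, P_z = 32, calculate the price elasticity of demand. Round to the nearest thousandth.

-0.664

Substituting, Q_x = 30 − 5.5(23) + 0.033(8500) + 0.2(32) = 30 − 126.5 + 280.5 + 6.4 = 190.4.
∂Q_x/∂P = −5.5, so E_p = (−5.5)·(23/190.4) ≈ -0.664.
|E_p| < 1: demand is inelastic.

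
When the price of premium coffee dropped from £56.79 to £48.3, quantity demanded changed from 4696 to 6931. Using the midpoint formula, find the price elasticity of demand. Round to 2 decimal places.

-2.38

%Δq = (6931 − 4696)/[(4696 + 6931)/2] = 2235/5813.5 ≈ 0.3844.
%Δp = (48.3 − 56.79)/[(56.79 + 48.3)/2] = -8.49/52.545 ≈ -0.1616.
Arc elasticity E = %Δq/%Δp ≈ 0.3844/-0.1616 ≈ -2.38.
|E| > 1: demand is elastic over this range.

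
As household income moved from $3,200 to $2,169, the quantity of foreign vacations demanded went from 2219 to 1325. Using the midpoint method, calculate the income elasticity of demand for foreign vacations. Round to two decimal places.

1.31

%ΔQ = (1325 − 2219)/[(2219+1325)/2] = -894/1772 ≈ -0.5045.
%ΔI = (2,169 − 3,200)/[(3,200+2,169)/2] = -1031/2684.5 ≈ -0.3841.
E_I = %ΔQ/%ΔI ≈ 1.31.
E_I > 1: normal good (luxury).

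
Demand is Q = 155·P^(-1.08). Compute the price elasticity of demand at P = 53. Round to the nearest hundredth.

For a Cobb–Douglas (constant-elasticity) form Q = A·P^α·…, the elasticity with respect to P equals the exponent α at every point.
Here the exponent on P is -1.08, so the price elasticity of demand is -1.08.

-1.08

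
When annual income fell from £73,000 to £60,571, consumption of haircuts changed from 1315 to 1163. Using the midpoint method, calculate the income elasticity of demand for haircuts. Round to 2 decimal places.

0.66

%ΔQ = (1163 − 1315)/[(1315+1163)/2] = -152/1239 ≈ -0.1227.
%ΔM = (60,571 − 73,000)/[(73,000+60,571)/2] = -12429/66785.5 ≈ -0.1861.
E_I = %ΔQ/%ΔM ≈ 0.66.
E_I ∈ (0,1): normal good (necessity).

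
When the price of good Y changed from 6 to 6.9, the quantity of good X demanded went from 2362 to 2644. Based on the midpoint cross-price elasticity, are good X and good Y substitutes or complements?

substitutes

%ΔQ_x = (2644 − 2362)/[(2362+2644)/2] = 282/2503 ≈ 0.1127.
%ΔP_y = (6.9 − 6)/[(6+6.9)/2] ≈ 0.1395.
E_xy = 0.1127/0.1395 ≈ 0.807.
E_xy > 0, so the goods are substitutes.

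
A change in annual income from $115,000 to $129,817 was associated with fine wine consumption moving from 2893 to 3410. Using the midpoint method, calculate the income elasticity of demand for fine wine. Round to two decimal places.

%ΔQ = (3410 − 2893)/[(2893+3410)/2] = 517/3151.5 ≈ 0.1640.
%ΔM = (129,817 − 115,000)/[(115,000+129,817)/2] = 14817/122408.5 ≈ 0.1210.
E_I = %ΔQ/%ΔM ≈ 1.36.
E_I > 1: normal good (luxury).

1.36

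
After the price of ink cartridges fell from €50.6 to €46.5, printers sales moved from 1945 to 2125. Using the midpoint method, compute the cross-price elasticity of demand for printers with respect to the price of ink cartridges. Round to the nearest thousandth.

-1.047

%ΔQ_x = (2125 − 1945)/[(1945+2125)/2] = 180/2035 ≈ 0.0885.
%ΔP_y = (46.5 − 50.6)/[(50.6+46.5)/2] ≈ -0.0844.
E_xy = 0.0885/-0.0844 ≈ -1.047.
E_xy < 0, so printers and ink cartridges are complements.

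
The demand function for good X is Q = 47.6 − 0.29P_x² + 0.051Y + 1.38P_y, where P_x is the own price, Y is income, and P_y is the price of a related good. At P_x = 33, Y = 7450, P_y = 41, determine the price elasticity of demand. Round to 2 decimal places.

-3.75

Evaluating quantity at (P_x, Y, P_y) gives Q = 47.6 − 0.29(33)² + 0.051(7450) + 1.38(41) = 47.6 − 315.81 + 379.95 + 56.58 = 168.32.
∂Q/∂P_x = −2·0.29·P_x = -19.14, so E_p = -19.14·(33/168.32) ≈ -3.75.
|E_p| > 1: demand is elastic.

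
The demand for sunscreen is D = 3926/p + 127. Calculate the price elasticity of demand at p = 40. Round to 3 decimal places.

-0.436

At p = 40, D = 225.15.
dD/dp = −3926/p² = −2.4537.
Point elasticity E = (dD/dp)·(p/D) = -2.4538 × 40/225.15 ≈ -0.436.
|E| < 1, so demand is inelastic at this price.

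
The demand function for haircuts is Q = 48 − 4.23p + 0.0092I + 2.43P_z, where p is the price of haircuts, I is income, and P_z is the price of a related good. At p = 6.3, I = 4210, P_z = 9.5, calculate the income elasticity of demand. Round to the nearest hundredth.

0.47

At the given point, Q = 48 − 4.23(6.3) + 0.0092(4210) + 2.43(9.5) = 48 − 26.649 + 38.732 + 23.085 = 83.168.
∂Q/∂I = +0.0092, so E_I = 0.0092·(4210/83.168) ≈ 0.47.
E_I ∈ (0,1): normal good (necessity).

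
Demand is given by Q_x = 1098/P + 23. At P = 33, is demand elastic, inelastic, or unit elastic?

inelastic

At P = 33, Q_x = 56.2727.
dQ_x/dP = −1098/P² = −1.0083.
Point elasticity E = (dQ_x/dP)·(P/Q_x) = -1.0083 × 33/56.2727 ≈ -0.591.
|E| ≈ 0.591 < 1, so demand is inelastic.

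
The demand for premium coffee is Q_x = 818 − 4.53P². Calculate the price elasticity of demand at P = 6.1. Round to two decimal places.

-0.52

At P = 6.1, Q_x = 649.4387.
dQ_x/dP = −2·4.53·P = −55.266.
Point elasticity E = (dQ_x/dP)·(P/Q_x) = -55.266 × 6.1/649.4387 ≈ -0.52.
|E| < 1, so demand is inelastic at this price.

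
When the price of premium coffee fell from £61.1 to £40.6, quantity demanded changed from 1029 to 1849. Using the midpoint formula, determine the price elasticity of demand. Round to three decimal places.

%ΔQ = (1849 − 1029)/[(1029 + 1849)/2] = 820/1439 ≈ 0.5698.
%ΔP = (40.6 − 61.1)/[(61.1 + 40.6)/2] = -20.5/50.85 ≈ -0.4031.
Arc elasticity E = %ΔQ/%ΔP ≈ 0.5698/-0.4031 ≈ -1.413.
|E| > 1: demand is elastic over this range.

-1.413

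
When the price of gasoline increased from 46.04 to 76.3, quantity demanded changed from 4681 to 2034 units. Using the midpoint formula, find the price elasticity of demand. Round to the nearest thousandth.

-1.594

%ΔQ = (2034 − 4681)/[(4681 + 2034)/2] = -2647/3357.5 ≈ -0.7884.
%Δp = (76.3 − 46.04)/[(46.04 + 76.3)/2] = 30.26/61.17 ≈ 0.4947.
Arc elasticity E = %ΔQ/%Δp ≈ -0.7884/0.4947 ≈ -1.594.
|E| > 1: demand is elastic over this range.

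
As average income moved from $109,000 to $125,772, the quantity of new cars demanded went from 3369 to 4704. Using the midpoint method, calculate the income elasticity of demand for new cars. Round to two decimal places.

%ΔQ = (4704 − 3369)/[(3369+4704)/2] = 1335/4036.5 ≈ 0.3307.
%ΔY = (125,772 − 109,000)/[(109,000+125,772)/2] = 16772/117386 ≈ 0.1429.
E_I = %ΔQ/%ΔY ≈ 2.31.
E_I > 1: normal good (luxury).

2.31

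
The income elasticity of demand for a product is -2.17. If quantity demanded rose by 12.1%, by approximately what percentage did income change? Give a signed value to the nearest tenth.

-5.6

%ΔQ ≈ E × %ΔI ⇒ %ΔI = %ΔQ / E = (12.1%)/(-2.17) ≈ -5.6%.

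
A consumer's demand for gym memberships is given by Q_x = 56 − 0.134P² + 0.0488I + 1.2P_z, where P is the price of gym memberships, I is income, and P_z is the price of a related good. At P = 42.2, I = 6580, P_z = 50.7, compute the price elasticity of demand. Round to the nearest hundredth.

-2.39

Substituting, Q_x = 56 − 0.134(42.2)² + 0.0488(6580) + 1.2(50.7) = 56 − 238.6326 + 321.104 + 60.84 = 199.3114.
∂Q_x/∂P = −2·0.134·P = -11.3096, so E_p = -11.3096·(42.2/199.3114) ≈ -2.39.
|E_p| > 1: demand is elastic.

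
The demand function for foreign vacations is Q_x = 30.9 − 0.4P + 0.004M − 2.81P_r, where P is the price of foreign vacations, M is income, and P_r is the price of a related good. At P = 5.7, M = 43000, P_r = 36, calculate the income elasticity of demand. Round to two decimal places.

Substituting, Q_x = 30.9 − 0.4(5.7) + 0.004(43000) − 2.81(36) = 30.9 − 2.28 + 172 − 101.16 = 99.46.
∂Q_x/∂M = +0.004, so E_I = 0.004·(43000/99.46) ≈ 1.73.
E_I > 1: normal good (luxury).

1.73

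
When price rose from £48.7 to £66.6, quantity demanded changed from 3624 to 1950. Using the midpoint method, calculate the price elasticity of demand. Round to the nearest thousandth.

-1.934

%ΔQ = (1950 − 3624)/[(3624 + 1950)/2] = -1674/2787 ≈ -0.6006.
%ΔP = (66.6 − 48.7)/[(48.7 + 66.6)/2] = 17.9/57.65 ≈ 0.3105.
Arc elasticity E = %ΔQ/%ΔP ≈ -0.6006/0.3105 ≈ -1.934.
|E| > 1: demand is elastic over this range.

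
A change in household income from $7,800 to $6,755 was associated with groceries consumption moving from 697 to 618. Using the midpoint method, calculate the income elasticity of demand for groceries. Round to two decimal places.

0.84

%ΔQ = (618 − 697)/[(697+618)/2] = -79/657.5 ≈ -0.1202.
%ΔI = (6,755 − 7,800)/[(7,800+6,755)/2] = -1045/7277.5 ≈ -0.1436.
E_I = %ΔQ/%ΔI ≈ 0.84.
E_I ∈ (0,1): normal good (necessity).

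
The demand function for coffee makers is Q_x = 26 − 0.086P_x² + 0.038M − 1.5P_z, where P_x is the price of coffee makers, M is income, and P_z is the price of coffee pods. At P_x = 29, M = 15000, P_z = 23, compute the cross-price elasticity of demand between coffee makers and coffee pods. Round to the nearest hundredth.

-0.07

First evaluate Q_x: 26 − 0.086(29)² + 0.038(15000) − 1.5(23) = 26 − 72.326 + 570 − 34.5 = 489.174.
∂Q_x/∂P_z = −1.5, so E_xy = -1.5·(23/489.174) ≈ -0.07.
E_xy < 0: the goods are complements.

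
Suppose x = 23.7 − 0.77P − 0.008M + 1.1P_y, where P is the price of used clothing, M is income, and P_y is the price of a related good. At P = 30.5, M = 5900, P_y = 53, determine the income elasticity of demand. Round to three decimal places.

First evaluate x: 23.7 − 0.77(30.5) − 0.008(5900) + 1.1(53) = 23.7 − 23.485 − 47.2 + 58.3 = 11.315.
∂x/∂M = −0.008, so E_I = -0.008·(5900/11.315) ≈ -4.171.
E_I < 0: inferior good.

-4.171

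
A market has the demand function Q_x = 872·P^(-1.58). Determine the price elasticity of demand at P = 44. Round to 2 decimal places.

For a Cobb–Douglas (constant-elasticity) form Q_x = A·P^α·…, the elasticity with respect to P equals the exponent α at every point.
Here the exponent on P is -1.58, so the price elasticity of demand is -1.58.

-1.58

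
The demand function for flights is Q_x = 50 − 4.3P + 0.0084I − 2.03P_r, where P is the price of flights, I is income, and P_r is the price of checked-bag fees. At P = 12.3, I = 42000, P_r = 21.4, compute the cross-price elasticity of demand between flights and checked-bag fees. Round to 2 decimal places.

-0.14

Q_x = 50 − 4.3(12.3) + 0.0084(42000) − 2.03(21.4) = 50 − 52.89 + 352.8 − 43.442 = 306.468.
∂Q_x/∂P_r = −2.03, so E_xy = -2.03·(21.4/306.468) ≈ -0.14.
E_xy < 0: the goods are complements.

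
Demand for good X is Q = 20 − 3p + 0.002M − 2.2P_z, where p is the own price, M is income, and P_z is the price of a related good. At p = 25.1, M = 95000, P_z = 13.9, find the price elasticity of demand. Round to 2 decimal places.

-0.72

First evaluate Q: 20 − 3(25.1) + 0.002(95000) − 2.2(13.9) = 20 − 75.3 + 190 − 30.58 = 104.12.
∂Q/∂p = −3, so E_p = (−3)·(25.1/104.12) ≈ -0.72.
|E_p| < 1: demand is inelastic.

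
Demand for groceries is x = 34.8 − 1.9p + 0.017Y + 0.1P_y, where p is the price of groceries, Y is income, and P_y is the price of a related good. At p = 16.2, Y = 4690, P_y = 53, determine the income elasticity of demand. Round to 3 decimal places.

0.895

At the given point, x = 34.8 − 1.9(16.2) + 0.017(4690) + 0.1(53) = 34.8 − 30.78 + 79.73 + 5.3 = 89.05.
∂x/∂Y = +0.017, so E_I = 0.017·(4690/89.05) ≈ 0.895.
E_I ∈ (0,1): normal good (necessity).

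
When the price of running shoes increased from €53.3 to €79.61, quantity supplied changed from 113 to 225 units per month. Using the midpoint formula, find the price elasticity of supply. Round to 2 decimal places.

1.67

%ΔQ = (225 − 113)/[(113 + 225)/2] = 112/169 ≈ 0.6627.
%ΔP = (79.61 − 53.3)/[(53.3 + 79.61)/2] = 26.31/66.455 ≈ 0.3959.
Arc elasticity E = %ΔQ/%ΔP ≈ 0.6627/0.3959 ≈ 1.67.
|E| > 1: supply is elastic over this range.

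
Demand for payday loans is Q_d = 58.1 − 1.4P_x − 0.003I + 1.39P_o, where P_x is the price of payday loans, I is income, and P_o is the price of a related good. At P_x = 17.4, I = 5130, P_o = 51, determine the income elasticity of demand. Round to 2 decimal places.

Evaluating quantity at (P_x, I, P_o) gives Q_d = 58.1 − 1.4(17.4) − 0.003(5130) + 1.39(51) = 58.1 − 24.36 − 15.39 + 70.89 = 89.24.
∂Q_d/∂I = −0.003, so E_I = -0.003·(5130/89.24) ≈ -0.17.
E_I < 0: inferior good.

-0.17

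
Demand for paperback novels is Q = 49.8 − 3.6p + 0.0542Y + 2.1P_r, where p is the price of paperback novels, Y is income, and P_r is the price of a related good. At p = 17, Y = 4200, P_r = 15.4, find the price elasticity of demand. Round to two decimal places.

First evaluate Q: 49.8 − 3.6(17) + 0.0542(4200) + 2.1(15.4) = 49.8 − 61.2 + 227.64 + 32.34 = 248.58.
∂Q/∂p = −3.6, so E_p = (−3.6)·(17/248.58) ≈ -0.25.
|E_p| < 1: demand is inelastic.

-0.25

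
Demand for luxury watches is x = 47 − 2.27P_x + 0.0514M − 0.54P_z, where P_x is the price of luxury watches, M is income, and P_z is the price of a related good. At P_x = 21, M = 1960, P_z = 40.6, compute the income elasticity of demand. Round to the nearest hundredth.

1.29

x = 47 − 2.27(21) + 0.0514(1960) − 0.54(40.6) = 47 − 47.67 + 100.744 − 21.924 = 78.15.
∂x/∂M = +0.0514, so E_I = 0.0514·(1960/78.15) ≈ 1.29.
E_I > 1: normal good (luxury).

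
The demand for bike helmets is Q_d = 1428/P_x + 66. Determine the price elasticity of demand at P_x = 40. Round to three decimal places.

-0.351

At P_x = 40, Q_d = 101.7.
dQ_d/dP_x = −1428/P_x² = −0.8925.
Point elasticity E = (dQ_d/dP_x)·(P_x/Q_d) = -0.8925 × 40/101.7 ≈ -0.351.
|E| < 1, so demand is inelastic at this price.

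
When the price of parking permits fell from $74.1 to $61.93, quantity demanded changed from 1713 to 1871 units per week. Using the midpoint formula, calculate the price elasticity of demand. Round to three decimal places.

-0.493

%ΔQ = (1871 − 1713)/[(1713 + 1871)/2] = 158/1792 ≈ 0.0882.
%Δp = (61.93 − 74.1)/[(74.1 + 61.93)/2] = -12.17/68.015 ≈ -0.1789.
Arc elasticity E = %ΔQ/%Δp ≈ 0.0882/-0.1789 ≈ -0.493.
|E| < 1: demand is inelastic over this range.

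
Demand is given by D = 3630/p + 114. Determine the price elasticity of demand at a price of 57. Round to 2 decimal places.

At p = 57, D = 177.6842.
dD/dp = −3630/p² = −1.1173.
Point elasticity E = (dD/dp)·(p/D) = -1.1173 × 57/177.6842 ≈ -0.36.
|E| < 1, so demand is inelastic at this price.

-0.36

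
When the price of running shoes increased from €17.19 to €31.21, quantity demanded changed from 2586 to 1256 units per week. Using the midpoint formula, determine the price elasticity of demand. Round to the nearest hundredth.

-1.20

%Δq = (1256 − 2586)/[(2586 + 1256)/2] = -1330/1921 ≈ -0.6923.
%Δp = (31.21 − 17.19)/[(17.19 + 31.21)/2] = 14.02/24.2 ≈ 0.5793.
Arc elasticity E = %Δq/%Δp ≈ -0.6923/0.5793 ≈ -1.20.
|E| > 1: demand is elastic over this range.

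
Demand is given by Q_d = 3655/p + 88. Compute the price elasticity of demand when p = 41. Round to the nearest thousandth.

-0.503

At p = 41, Q_d = 177.1463.
dQ_d/dp = −3655/p² = −2.1743.
Point elasticity E = (dQ_d/dp)·(p/Q_d) = -2.1743 × 41/177.1463 ≈ -0.503.
|E| < 1, so demand is inelastic at this price.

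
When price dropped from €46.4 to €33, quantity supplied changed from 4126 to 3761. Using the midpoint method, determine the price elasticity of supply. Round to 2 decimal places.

0.27

%Δq = (3761 − 4126)/[(4126 + 3761)/2] = -365/3943.5 ≈ -0.0926.
%ΔP = (33 − 46.4)/[(46.4 + 33)/2] = -13.4/39.7 ≈ -0.3375.
Arc elasticity E = %Δq/%ΔP ≈ -0.0926/-0.3375 ≈ 0.27.
|E| < 1: supply is inelastic over this range.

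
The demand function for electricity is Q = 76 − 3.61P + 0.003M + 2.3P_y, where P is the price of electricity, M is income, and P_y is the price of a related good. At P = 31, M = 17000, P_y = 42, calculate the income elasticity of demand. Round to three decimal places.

0.457

First evaluate Q: 76 − 3.61(31) + 0.003(17000) + 2.3(42) = 76 − 111.91 + 51 + 96.6 = 111.69.
∂Q/∂M = +0.003, so E_I = 0.003·(17000/111.69) ≈ 0.457.
E_I ∈ (0,1): normal good (necessity).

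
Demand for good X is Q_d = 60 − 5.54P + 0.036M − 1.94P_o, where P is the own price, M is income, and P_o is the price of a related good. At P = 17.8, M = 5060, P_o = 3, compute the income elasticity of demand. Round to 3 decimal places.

1.323

Q_d = 60 − 5.54(17.8) + 0.036(5060) − 1.94(3) = 60 − 98.612 + 182.16 − 5.82 = 137.728.
∂Q_d/∂M = +0.036, so E_I = 0.036·(5060/137.728) ≈ 1.323.
E_I > 1: normal good (luxury).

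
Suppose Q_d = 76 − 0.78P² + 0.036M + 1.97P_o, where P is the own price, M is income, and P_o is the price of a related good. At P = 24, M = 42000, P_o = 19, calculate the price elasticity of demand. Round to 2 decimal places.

-0.76

Substituting, Q_d = 76 − 0.78(24)² + 0.036(42000) + 1.97(19) = 76 − 449.28 + 1512 + 37.43 = 1176.15.
∂Q_d/∂P = −2·0.78·P = -37.44, so E_p = -37.44·(24/1176.15) ≈ -0.76.
|E_p| < 1: demand is inelastic.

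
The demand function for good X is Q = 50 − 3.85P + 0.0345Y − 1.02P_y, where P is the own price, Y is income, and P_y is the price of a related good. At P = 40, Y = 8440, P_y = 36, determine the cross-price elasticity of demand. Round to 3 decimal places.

-0.244

First evaluate Q: 50 − 3.85(40) + 0.0345(8440) − 1.02(36) = 50 − 154 + 291.18 − 36.72 = 150.46.
∂Q/∂P_y = −1.02, so E_xy = -1.02·(36/150.46) ≈ -0.244.
E_xy < 0: the goods are complements.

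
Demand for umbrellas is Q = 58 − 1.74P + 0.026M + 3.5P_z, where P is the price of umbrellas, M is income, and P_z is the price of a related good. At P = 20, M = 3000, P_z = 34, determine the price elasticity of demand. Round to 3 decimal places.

-0.158

At the given point, Q = 58 − 1.74(20) + 0.026(3000) + 3.5(34) = 58 − 34.8 + 78 + 119 = 220.2.
∂Q/∂P = −1.74, so E_p = (−1.74)·(20/220.2) ≈ -0.158.
|E_p| < 1: demand is inelastic.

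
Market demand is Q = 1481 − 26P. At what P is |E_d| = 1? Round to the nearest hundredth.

28.48

For linear demand Q = a − bP, E = −bP/(a − bP). |E| = 1 ⇒ bP = a − bP ⇒ P = a/(2b).
P = 1481/(2·26) ≈ 28.48.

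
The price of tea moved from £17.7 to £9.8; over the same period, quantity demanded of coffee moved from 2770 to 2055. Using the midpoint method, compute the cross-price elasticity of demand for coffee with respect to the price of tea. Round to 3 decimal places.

%ΔQ_x = (2055 − 2770)/[(2770+2055)/2] = -715/2412.5 ≈ -0.2964.
%ΔP_y = (9.8 − 17.7)/[(17.7+9.8)/2] ≈ -0.5745.
E_xy = -0.2964/-0.5745 ≈ 0.516.
E_xy > 0, so coffee and tea are substitutes.

0.516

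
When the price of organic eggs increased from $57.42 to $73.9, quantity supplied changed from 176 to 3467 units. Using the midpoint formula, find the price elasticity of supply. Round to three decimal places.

7.199

%ΔQ = (3467 − 176)/[(176 + 3467)/2] = 3291/1821.5 ≈ 1.8068.
%ΔP = (73.9 − 57.42)/[(57.42 + 73.9)/2] = 16.48/65.66 ≈ 0.2510.
Arc elasticity E = %ΔQ/%ΔP ≈ 1.8068/0.2510 ≈ 7.199.
|E| > 1: supply is elastic over this range.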